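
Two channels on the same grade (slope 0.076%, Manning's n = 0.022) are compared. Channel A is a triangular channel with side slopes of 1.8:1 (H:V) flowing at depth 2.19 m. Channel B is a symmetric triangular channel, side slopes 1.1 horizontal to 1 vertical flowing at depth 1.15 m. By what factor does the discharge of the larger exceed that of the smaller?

Channel A: For a triangular section with side slope z = 1.8: A = zy² = 1.8×2.19² = 8.633 m²; P = 2y√(1+z²) = 2×2.19×2.059 = 9.019 m. Hydraulic radius R = A/P = 8.633/9.019 = 0.9572 m. Q_A = (1/0.022)·8.633·0.9572^(2/3)·√0.00076 = 10.51 m³/s.
Channel B: For a triangular section with side slope z = 1.1: A = zy² = 1.1×1.15² = 1.455 m²; P = 2y√(1+z²) = 2×1.15×1.487 = 3.419 m. Hydraulic radius R = A/P = 1.455/3.419 = 0.4255 m. Q_B = (1/0.022)·1.455·0.4255^(2/3)·√0.00076 = 1.031 m³/s.
The larger discharge is 10.51 m³/s and the smaller is 1.031 m³/s; the ratio is 10.2.

10.2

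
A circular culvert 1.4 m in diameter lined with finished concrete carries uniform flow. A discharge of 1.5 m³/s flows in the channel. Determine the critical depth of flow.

At critical depth, Q² T / (g A³) = 1, i.e. A³/T = Q²/g = 1.5²/9.81 = 0.2294.
Try y = 0.48 m: A³/T = 0.07655 — too small.
Try y = 0.731 m: A³/T = 0.3843 — too large.
Try y = 0.639 m: A³/T = 0.2299 — matches.

y_c = 0.639 m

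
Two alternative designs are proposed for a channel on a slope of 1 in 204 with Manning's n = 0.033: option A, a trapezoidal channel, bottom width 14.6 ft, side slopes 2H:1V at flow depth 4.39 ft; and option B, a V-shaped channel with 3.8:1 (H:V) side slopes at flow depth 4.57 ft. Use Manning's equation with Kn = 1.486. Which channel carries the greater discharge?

channel A

Channel A: With bottom width b = 14.6 ft and side slope z = 2: A = (b + zy)y = (14.6 + 2×4.39)×4.39 = 102.6 ft²; P = b + 2y√(1+z²) = 14.6 + 2×4.39×2.236 = 34.23 ft. Hydraulic radius R = A/P = 102.6/34.23 = 2.998 ft. Q_A = (1.486/0.033)·102.6·2.998^(2/3)·√0.004902 = 672.8 ft³/s.
Channel B: For a triangular section with side slope z = 3.8: A = zy² = 3.8×4.57² = 79.36 ft²; P = 2y√(1+z²) = 2×4.57×3.929 = 35.91 ft. Hydraulic radius R = A/P = 79.36/35.91 = 2.21 ft. Q_B = (1.486/0.033)·79.36·2.21^(2/3)·√0.004902 = 424.5 ft³/s.
Q_A = 672.8 ft³/s vs Q_B = 424.5 ft³/s, so channel A carries more.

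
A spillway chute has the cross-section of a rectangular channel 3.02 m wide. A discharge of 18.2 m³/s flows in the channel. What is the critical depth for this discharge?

y_c = 1.55 m

For a rectangular channel, critical depth y_c = (q²/g)^(1/3) where q = Q/b = 18.2/3.02 = 6.026 m²/s.
So y_c = (6.026²/9.81)^(1/3) = 1.55 m.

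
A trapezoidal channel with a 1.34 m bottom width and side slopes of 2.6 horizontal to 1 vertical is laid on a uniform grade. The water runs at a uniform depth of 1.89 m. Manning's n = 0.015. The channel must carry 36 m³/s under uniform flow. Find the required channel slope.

With bottom width b = 1.34 m and side slope z = 2.6: A = (b + zy)y = (1.34 + 2.6×1.89)×1.89 = 11.82 m²; P = b + 2y√(1+z²) = 1.34 + 2×1.89×2.786 = 11.87 m.
Hydraulic radius R = A/P = 11.82/11.87 = 0.9958 m.
From Manning's equation, S = [nQ / (1 A R^(2/3))]² = [0.015 × 36 / (1 × 11.82 × 0.9958^(2/3))]² = 0.0021.

S = 0.0021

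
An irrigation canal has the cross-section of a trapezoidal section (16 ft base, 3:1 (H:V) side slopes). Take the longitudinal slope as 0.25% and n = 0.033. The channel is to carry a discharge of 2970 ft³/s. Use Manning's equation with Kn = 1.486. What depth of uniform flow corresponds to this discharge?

Manning's equation rearranged: A R^(2/3) = nQ / (1.486·√S) = 0.033 × 2970 / (1.486 × √0.0025) = 1319.
At y = 6.68 ft: A R^(2/3) = 620 — too small.
At y = 10.5 ft: A R^(2/3) = 1656 — too large.
At y = 9.48 ft: A R^(2/3) = 1320 — close enough.

y_n = 9.48 ft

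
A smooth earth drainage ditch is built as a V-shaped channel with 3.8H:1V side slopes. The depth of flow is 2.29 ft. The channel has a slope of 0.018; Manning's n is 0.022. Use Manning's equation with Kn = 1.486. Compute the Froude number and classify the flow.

supercritical

For a triangular section with side slope z = 3.8: A = zy² = 3.8×2.29² = 19.93 ft²; P = 2y√(1+z²) = 2×2.29×3.929 = 18 ft.
Hydraulic radius R = A/P = 19.93/18 = 1.107 ft.
V = (1.486/n) R^(2/3) √S = (1.486/0.022) × 1.107^(2/3) × √0.018 = 9.699 ft/s. Hydraulic depth D_h = A/T = 19.93/17.4 = 1.145 ft.
Froude number Fr = V/√(g·D_h) = 9.699/√(32.2×1.145) = 1.6, which is greater than 1, so the flow is supercritical.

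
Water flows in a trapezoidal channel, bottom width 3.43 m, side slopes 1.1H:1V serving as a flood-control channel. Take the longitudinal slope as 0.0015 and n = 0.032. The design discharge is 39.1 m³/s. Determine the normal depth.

Manning's equation rearranged: A R^(2/3) = nQ / (1·√S) = 0.032 × 39.1 / (√0.0015) = 32.31.
At y = 3.49 m: A R^(2/3) = 38.06 — too large.
At y = 2.78 m: A R^(2/3) = 24.08 — too small.
At y = 3.22 m: A R^(2/3) = 32.31 — close enough.

y_n = 3.22 m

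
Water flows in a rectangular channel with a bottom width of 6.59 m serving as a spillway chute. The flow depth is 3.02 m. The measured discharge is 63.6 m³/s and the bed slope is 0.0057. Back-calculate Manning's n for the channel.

n = 0.032

Flow area A = b·y = 6.59 × 3.02 = 19.9 m². Wetted perimeter P = b + 2y = 6.59 + 2×3.02 = 12.63 m.
Hydraulic radius R = A/P = 19.9/12.63 = 1.576 m.
Rearranging Manning's equation: n = (1/Q) A R^(2/3) S^(1/2) = (1/63.6) × 19.9 × 1.576^(2/3) × √0.0057 = 0.032.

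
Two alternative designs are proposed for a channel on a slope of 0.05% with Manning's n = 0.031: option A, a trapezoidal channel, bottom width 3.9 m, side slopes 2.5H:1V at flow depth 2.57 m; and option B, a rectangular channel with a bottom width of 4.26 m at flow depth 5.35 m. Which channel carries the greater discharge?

Channel A: With bottom width b = 3.9 m and side slope z = 2.5: A = (b + zy)y = (3.9 + 2.5×2.57)×2.57 = 26.54 m²; P = b + 2y√(1+z²) = 3.9 + 2×2.57×2.693 = 17.74 m. Hydraulic radius R = A/P = 26.54/17.74 = 1.496 m. Q_A = (1/0.031)·26.54·1.496^(2/3)·√0.0005 = 25.03 m³/s.
Channel B: Flow area A = b·y = 4.26 × 5.35 = 22.79 m². Wetted perimeter P = b + 2y = 4.26 + 2×5.35 = 14.96 m. Hydraulic radius R = A/P = 22.79/14.96 = 1.523 m. Q_B = (1/0.031)·22.79·1.523^(2/3)·√0.0005 = 21.77 m³/s.
Q_A = 25.03 m³/s vs Q_B = 21.77 m³/s, so channel A carries more.

channel A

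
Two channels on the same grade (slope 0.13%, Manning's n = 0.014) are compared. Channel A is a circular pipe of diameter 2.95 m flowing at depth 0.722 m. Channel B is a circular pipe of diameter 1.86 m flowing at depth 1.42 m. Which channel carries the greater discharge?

channel B

Channel A: For a circular section of diameter D = 2.95 m at depth y = 0.722 m, the central angle is θ = 2 arccos(1 − 2y/D) = 2.07 rad. Then A = (D²/8)(θ − sin θ) = 1.297 m² and P = Dθ/2 = 3.053 m. Hydraulic radius R = A/P = 1.297/3.053 = 0.4247 m. Q_A = (1/0.014)·1.297·0.4247^(2/3)·√0.0013 = 1.887 m³/s.
Channel B: For a circular section of diameter D = 1.86 m at depth y = 1.42 m, the central angle is θ = 2 arccos(1 − 2y/D) = 4.251 rad. Then A = (D²/8)(θ − sin θ) = 2.226 m² and P = Dθ/2 = 3.954 m. Hydraulic radius R = A/P = 2.226/3.954 = 0.563 m. Q_B = (1/0.014)·2.226·0.563^(2/3)·√0.0013 = 3.908 m³/s.
Q_A = 1.887 m³/s vs Q_B = 3.908 m³/s, so channel B carries more.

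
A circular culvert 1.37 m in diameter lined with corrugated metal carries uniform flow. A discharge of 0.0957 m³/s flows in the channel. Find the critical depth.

y_c = 0.157 m

At critical depth, Q² T / (g A³) = 1, i.e. A³/T = Q²/g = 0.0957²/9.81 = 0.0009336.
Trying y = 0.183 m: A³/T = 0.001725 — over.
Trying y = 0.111 m: A³/T = 0.0002386 — short.
Trying y = 0.157 m: A³/T = 0.0009418 — close enough.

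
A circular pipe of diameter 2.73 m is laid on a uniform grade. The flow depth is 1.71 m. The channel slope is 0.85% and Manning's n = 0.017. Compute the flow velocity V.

V = 4.57 m/s

For a circular section of diameter D = 2.73 m at depth y = 1.71 m, the central angle is θ = 2 arccos(1 − 2y/D) = 3.653 rad. Then A = (D²/8)(θ − sin θ) = 3.858 m² and P = Dθ/2 = 4.986 m.
Hydraulic radius R = A/P = 3.858/4.986 = 0.7739 m.
From Manning's equation, V = (1/n) R^(2/3) S^(1/2) = (1/0.017) × 0.7739^(2/3) × 0.0085^(1/2) = 4.57 m/s.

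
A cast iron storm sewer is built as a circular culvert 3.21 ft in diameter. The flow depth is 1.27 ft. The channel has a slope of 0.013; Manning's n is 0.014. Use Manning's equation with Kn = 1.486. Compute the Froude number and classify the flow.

For a circular section of diameter D = 3.21 ft at depth y = 1.27 ft, the central angle is θ = 2 arccos(1 − 2y/D) = 2.721 rad. Then A = (D²/8)(θ − sin θ) = 2.979 ft² and P = Dθ/2 = 4.367 ft.
Hydraulic radius R = A/P = 2.979/4.367 = 0.6821 ft.
V = (1.486/n) R^(2/3) √S = (1.486/0.014) × 0.6821^(2/3) × √0.013 = 9.378 ft/s. Hydraulic depth D_h = A/T = 2.979/3.139 = 0.9489 ft.
Froude number Fr = V/√(g·D_h) = 9.378/√(32.2×0.9489) = 1.7, which is greater than 1, so the flow is supercritical.

supercritical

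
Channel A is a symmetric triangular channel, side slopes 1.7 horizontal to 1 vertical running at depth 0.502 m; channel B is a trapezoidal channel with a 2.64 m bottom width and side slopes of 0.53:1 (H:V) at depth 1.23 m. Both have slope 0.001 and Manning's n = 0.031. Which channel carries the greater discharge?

channel B

Channel A: For a triangular section with side slope z = 1.7: A = zy² = 1.7×0.502² = 0.4284 m²; P = 2y√(1+z²) = 2×0.502×1.972 = 1.98 m. Hydraulic radius R = A/P = 0.4284/1.98 = 0.2163 m. Q_A = (1/0.031)·0.4284·0.2163^(2/3)·√0.001 = 0.1575 m³/s.
Channel B: With bottom width b = 2.64 m and side slope z = 0.53: A = (b + zy)y = (2.64 + 0.53×1.23)×1.23 = 4.049 m²; P = b + 2y√(1+z²) = 2.64 + 2×1.23×1.132 = 5.424 m. Hydraulic radius R = A/P = 4.049/5.424 = 0.7465 m. Q_B = (1/0.031)·4.049·0.7465^(2/3)·√0.001 = 3.399 m³/s.
Q_A = 0.1575 m³/s vs Q_B = 3.399 m³/s, so channel B carries more.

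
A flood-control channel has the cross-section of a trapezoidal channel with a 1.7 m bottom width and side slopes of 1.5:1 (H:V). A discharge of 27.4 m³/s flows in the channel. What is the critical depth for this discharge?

At critical depth, Q² T / (g A³) = 1, i.e. A³/T = Q²/g = 27.4²/9.81 = 76.53.
Trying y = 1.6 m: A³/T = 43.43 — short.
Trying y = 1.84 m: A³/T = 76.55 — ≈ 76.53.

y_c = 1.84 m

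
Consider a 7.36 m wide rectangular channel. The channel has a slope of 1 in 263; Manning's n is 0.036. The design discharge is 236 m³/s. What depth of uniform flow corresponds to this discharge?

y_n = 9.73 m

Manning's equation rearranged: A R^(2/3) = nQ / (1·√S) = 0.036 × 236 / (√0.003802) = 137.8.
At y = 10.6 m: A R^(2/3) = 152.5 — high.
At y = 8.62 m: A R^(2/3) = 119.3 — low.
At y = 9.73 m: A R^(2/3) = 137.8 — matches.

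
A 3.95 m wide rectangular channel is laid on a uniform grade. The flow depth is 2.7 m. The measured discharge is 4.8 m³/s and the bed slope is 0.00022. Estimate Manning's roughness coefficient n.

Flow area A = b·y = 3.95 × 2.7 = 10.67 m². Wetted perimeter P = b + 2y = 3.95 + 2×2.7 = 9.35 m.
Hydraulic radius R = A/P = 10.67/9.35 = 1.141 m.
Rearranging Manning's equation: n = (1/Q) A R^(2/3) S^(1/2) = (1/4.8) × 10.67 × 1.141^(2/3) × √0.00022 = 0.036.

n = 0.036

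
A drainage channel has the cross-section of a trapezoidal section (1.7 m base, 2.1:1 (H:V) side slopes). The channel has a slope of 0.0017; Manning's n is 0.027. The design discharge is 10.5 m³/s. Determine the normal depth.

Manning's equation rearranged: A R^(2/3) = nQ / (1·√S) = 0.027 × 10.5 / (√0.0017) = 6.876.
At y = 1.24 m: A R^(2/3) = 4.266 — short.
At y = 1.7 m: A R^(2/3) = 8.551 — over.
At y = 1.54 m: A R^(2/3) = 6.857 — ≈ 6.876.

y_n = 1.54 m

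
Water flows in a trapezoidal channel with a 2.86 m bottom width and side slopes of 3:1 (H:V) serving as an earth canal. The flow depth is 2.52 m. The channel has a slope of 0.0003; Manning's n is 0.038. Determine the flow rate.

Q = 15 m³/s

With bottom width b = 2.86 m and side slope z = 3: A = (b + zy)y = (2.86 + 3×2.52)×2.52 = 26.26 m²; P = b + 2y√(1+z²) = 2.86 + 2×2.52×3.162 = 18.8 m.
Hydraulic radius R = A/P = 26.26/18.8 = 1.397 m.
Manning's equation: Q = (1/n) A R^(2/3) S^(1/2) = (1/0.038) × 26.26 × 1.397^(2/3) × 0.0003^(1/2) = 15 m³/s.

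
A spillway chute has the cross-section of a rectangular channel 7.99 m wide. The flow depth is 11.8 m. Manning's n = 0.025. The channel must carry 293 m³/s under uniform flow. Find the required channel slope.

S = 0.0014

Flow area A = b·y = 7.99 × 11.8 = 94.28 m². Wetted perimeter P = b + 2y = 7.99 + 2×11.8 = 31.59 m.
Hydraulic radius R = A/P = 94.28/31.59 = 2.985 m.
From Manning's equation, S = [nQ / (1 A R^(2/3))]² = [0.025 × 293 / (1 × 94.28 × 2.985^(2/3))]² = 0.0014.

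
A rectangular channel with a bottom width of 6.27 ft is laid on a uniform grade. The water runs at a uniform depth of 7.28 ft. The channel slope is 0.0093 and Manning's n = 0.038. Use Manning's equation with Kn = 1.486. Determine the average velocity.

Flow area A = b·y = 6.27 × 7.28 = 45.65 ft². Wetted perimeter P = b + 2y = 6.27 + 2×7.28 = 20.83 ft.
Hydraulic radius R = A/P = 45.65/20.83 = 2.191 ft.
From Manning's equation, V = (1.486/n) R^(2/3) S^(1/2) = (1.486/0.038) × 2.191^(2/3) × 0.0093^(1/2) = 6.36 ft/s.

V = 6.36 ft/s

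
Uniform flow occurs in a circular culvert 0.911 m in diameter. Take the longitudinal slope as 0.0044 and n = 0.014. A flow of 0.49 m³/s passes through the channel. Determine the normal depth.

y_n = 0.415 m

Manning's equation rearranged: A R^(2/3) = nQ / (1·√S) = 0.014 × 0.49 / (√0.0044) = 0.1034.
Try y = 0.335 m: A R^(2/3) = 0.07012 — low.
Try y = 0.488 m: A R^(2/3) = 0.1364 — high.
Try y = 0.415 m: A R^(2/3) = 0.1035 — matches.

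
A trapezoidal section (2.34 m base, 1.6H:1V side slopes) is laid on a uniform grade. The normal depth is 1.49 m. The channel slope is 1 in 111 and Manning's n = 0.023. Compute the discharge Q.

Q = 26.8 m³/s

With bottom width b = 2.34 m and side slope z = 1.6: A = (b + zy)y = (2.34 + 1.6×1.49)×1.49 = 7.039 m²; P = b + 2y√(1+z²) = 2.34 + 2×1.49×1.887 = 7.963 m.
Hydraulic radius R = A/P = 7.039/7.963 = 0.884 m.
Manning's equation: Q = (1/n) A R^(2/3) S^(1/2) = (1/0.023) × 7.039 × 0.884^(2/3) × 0.009009^(1/2) = 26.8 m³/s.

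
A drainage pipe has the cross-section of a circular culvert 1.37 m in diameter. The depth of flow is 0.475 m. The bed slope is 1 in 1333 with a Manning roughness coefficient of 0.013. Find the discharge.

Q = 0.393 m³/s

For a circular section of diameter D = 1.37 m at depth y = 0.475 m, the central angle is θ = 2 arccos(1 − 2y/D) = 2.518 rad. Then A = (D²/8)(θ − sin θ) = 0.4539 m² and P = Dθ/2 = 1.725 m.
Hydraulic radius R = A/P = 0.4539/1.725 = 0.2631 m.
Manning's equation: Q = (1/n) A R^(2/3) S^(1/2) = (1/0.013) × 0.4539 × 0.2631^(2/3) × 0.0007502^(1/2) = 0.393 m³/s.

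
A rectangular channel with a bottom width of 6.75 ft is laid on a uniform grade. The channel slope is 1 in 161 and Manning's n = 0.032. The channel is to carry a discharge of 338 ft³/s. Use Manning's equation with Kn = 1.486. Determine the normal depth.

Manning's equation rearranged: A R^(2/3) = nQ / (1.486·√S) = 0.032 × 338 / (1.486 × √0.006211) = 92.36.
At y = 8.84 ft: A R^(2/3) = 108.2 — high.
At y = 5.79 ft: A R^(2/3) = 64.74 — low.
At y = 7.74 ft: A R^(2/3) = 92.35 — ≈ 92.36.

y_n = 7.74 ft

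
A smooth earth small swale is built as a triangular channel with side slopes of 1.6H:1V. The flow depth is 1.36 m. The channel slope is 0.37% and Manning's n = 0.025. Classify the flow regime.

subcritical

For a triangular section with side slope z = 1.6: A = zy² = 1.6×1.36² = 2.959 m²; P = 2y√(1+z²) = 2×1.36×1.887 = 5.132 m.
Hydraulic radius R = A/P = 2.959/5.132 = 0.5766 m.
V = (1/n) R^(2/3) √S = (1/0.025) × 0.5766^(2/3) × √0.0037 = 1.686 m/s. Hydraulic depth D_h = A/T = 2.959/4.352 = 0.68 m.
Froude number Fr = V/√(g·D_h) = 1.686/√(9.81×0.68) = 0.653, which is less than 1, so the flow is subcritical.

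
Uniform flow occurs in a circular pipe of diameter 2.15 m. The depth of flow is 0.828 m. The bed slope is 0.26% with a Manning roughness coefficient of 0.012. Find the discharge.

Q = 3.21 m³/s

For a circular section of diameter D = 2.15 m at depth y = 0.828 m, the central angle is θ = 2 arccos(1 − 2y/D) = 2.678 rad. Then A = (D²/8)(θ − sin θ) = 1.289 m² and P = Dθ/2 = 2.879 m.
Hydraulic radius R = A/P = 1.289/2.879 = 0.4477 m.
Manning's equation: Q = (1/n) A R^(2/3) S^(1/2) = (1/0.012) × 1.289 × 0.4477^(2/3) × 0.0026^(1/2) = 3.21 m³/s.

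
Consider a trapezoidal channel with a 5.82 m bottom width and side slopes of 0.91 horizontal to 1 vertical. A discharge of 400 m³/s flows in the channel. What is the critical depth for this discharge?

At critical depth, Q² T / (g A³) = 1, i.e. A³/T = Q²/g = 400²/9.81 = 16310.
Try y = 6.37 m: A³/T = 23270 — high.
Try y = 5.8 m: A³/T = 16290 — close enough.

y_c = 5.8 m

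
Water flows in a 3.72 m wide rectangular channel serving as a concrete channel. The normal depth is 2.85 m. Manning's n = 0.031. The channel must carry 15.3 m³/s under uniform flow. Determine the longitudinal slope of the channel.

S = 0.00171

Flow area A = b·y = 3.72 × 2.85 = 10.6 m². Wetted perimeter P = b + 2y = 3.72 + 2×2.85 = 9.42 m.
Hydraulic radius R = A/P = 10.6/9.42 = 1.125 m.
From Manning's equation, S = [nQ / (1 A R^(2/3))]² = [0.031 × 15.3 / (1 × 10.6 × 1.125^(2/3))]² = 0.00171.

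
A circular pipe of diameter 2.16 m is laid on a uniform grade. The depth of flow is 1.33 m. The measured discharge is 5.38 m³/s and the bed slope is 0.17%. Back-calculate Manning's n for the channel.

For a circular section of diameter D = 2.16 m at depth y = 1.33 m, the central angle is θ = 2 arccos(1 − 2y/D) = 3.609 rad. Then A = (D²/8)(θ − sin θ) = 2.367 m² and P = Dθ/2 = 3.897 m.
Hydraulic radius R = A/P = 2.367/3.897 = 0.6074 m.
Rearranging Manning's equation: n = (1/Q) A R^(2/3) S^(1/2) = (1/5.38) × 2.367 × 0.6074^(2/3) × √0.0017 = 0.013.

n = 0.013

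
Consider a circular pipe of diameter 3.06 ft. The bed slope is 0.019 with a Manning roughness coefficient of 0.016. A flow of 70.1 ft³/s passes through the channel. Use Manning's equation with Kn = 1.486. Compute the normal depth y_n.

y_n = 2.25 ft

Manning's equation rearranged: A R^(2/3) = nQ / (1.486·√S) = 0.016 × 70.1 / (1.486 × √0.019) = 5.476.
At y = 2.72 ft: A R^(2/3) = 6.519 — high.
At y = 1.98 ft: A R^(2/3) = 4.623 — low.
At y = 2.25 ft: A R^(2/3) = 5.479 — ≈ 5.476.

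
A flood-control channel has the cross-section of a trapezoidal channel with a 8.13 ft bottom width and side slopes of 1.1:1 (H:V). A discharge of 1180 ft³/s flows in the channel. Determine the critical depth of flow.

At critical depth, Q² T / (g A³) = 1, i.e. A³/T = Q²/g = 1180²/32.2 = 43240.
Trying y = 4.76 ft: A³/T = 13840 — low.
Trying y = 7.69 ft: A³/T = 82880 — high.
Trying y = 6.48 ft: A³/T = 43180 — close enough.

y_c = 6.48 ft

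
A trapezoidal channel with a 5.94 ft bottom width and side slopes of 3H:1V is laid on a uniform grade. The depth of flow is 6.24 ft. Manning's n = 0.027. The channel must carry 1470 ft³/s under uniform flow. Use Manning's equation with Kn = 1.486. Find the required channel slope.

S = 0.00592

With bottom width b = 5.94 ft and side slope z = 3: A = (b + zy)y = (5.94 + 3×6.24)×6.24 = 153.9 ft²; P = b + 2y√(1+z²) = 5.94 + 2×6.24×3.162 = 45.41 ft.
Hydraulic radius R = A/P = 153.9/45.41 = 3.389 ft.
From Manning's equation, S = [nQ / (1.486 A R^(2/3))]² = [0.027 × 1470 / (1.486 × 153.9 × 3.389^(2/3))]² = 0.00592.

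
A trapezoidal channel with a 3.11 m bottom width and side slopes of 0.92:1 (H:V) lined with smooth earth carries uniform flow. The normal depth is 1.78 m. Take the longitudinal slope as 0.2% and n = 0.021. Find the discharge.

Q = 18.7 m³/s

With bottom width b = 3.11 m and side slope z = 0.92: A = (b + zy)y = (3.11 + 0.92×1.78)×1.78 = 8.451 m²; P = b + 2y√(1+z²) = 3.11 + 2×1.78×1.359 = 7.947 m.
Hydraulic radius R = A/P = 8.451/7.947 = 1.063 m.
Manning's equation: Q = (1/n) A R^(2/3) S^(1/2) = (1/0.021) × 8.451 × 1.063^(2/3) × 0.002^(1/2) = 18.7 m³/s.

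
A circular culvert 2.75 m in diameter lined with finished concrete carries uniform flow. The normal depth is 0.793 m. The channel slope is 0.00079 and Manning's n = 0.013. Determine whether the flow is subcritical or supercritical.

For a circular section of diameter D = 2.75 m at depth y = 0.793 m, the central angle is θ = 2 arccos(1 − 2y/D) = 2.267 rad. Then A = (D²/8)(θ − sin θ) = 1.418 m² and P = Dθ/2 = 3.118 m.
Hydraulic radius R = A/P = 1.418/3.118 = 0.455 m.
V = (1/n) R^(2/3) √S = (1/0.013) × 0.455^(2/3) × √0.00079 = 1.279 m/s. Hydraulic depth D_h = A/T = 1.418/2.492 = 0.5693 m.
Froude number Fr = V/√(g·D_h) = 1.279/√(9.81×0.5693) = 0.541, which is less than 1, so the flow is subcritical.

subcritical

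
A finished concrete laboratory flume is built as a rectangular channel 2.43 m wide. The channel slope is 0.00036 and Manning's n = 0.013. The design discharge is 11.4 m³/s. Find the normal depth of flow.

Manning's equation rearranged: A R^(2/3) = nQ / (1·√S) = 0.013 × 11.4 / (√0.00036) = 7.811.
Try y = 3.89 m: A R^(2/3) = 8.979 — over.
Try y = 2.79 m: A R^(2/3) = 6.066 — short.
Try y = 3.45 m: A R^(2/3) = 7.806 — matches.

y_n = 3.45 m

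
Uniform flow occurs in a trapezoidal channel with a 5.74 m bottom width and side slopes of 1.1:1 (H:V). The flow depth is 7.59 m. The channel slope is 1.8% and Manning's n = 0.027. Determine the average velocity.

With bottom width b = 5.74 m and side slope z = 1.1: A = (b + zy)y = (5.74 + 1.1×7.59)×7.59 = 106.9 m²; P = b + 2y√(1+z²) = 5.74 + 2×7.59×1.487 = 28.31 m.
Hydraulic radius R = A/P = 106.9/28.31 = 3.778 m.
From Manning's equation, V = (1/n) R^(2/3) S^(1/2) = (1/0.027) × 3.778^(2/3) × 0.018^(1/2) = 12.1 m/s.

V = 12.1 m/s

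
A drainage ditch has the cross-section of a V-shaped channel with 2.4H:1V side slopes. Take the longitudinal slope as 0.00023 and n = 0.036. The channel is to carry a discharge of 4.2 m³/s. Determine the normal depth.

y_n = 2.07 m

Manning's equation rearranged: A R^(2/3) = nQ / (1·√S) = 0.036 × 4.2 / (√0.00023) = 9.97.
Trying y = 1.52 m: A R^(2/3) = 4.378 — too small.
Trying y = 2.44 m: A R^(2/3) = 15.47 — too large.
Trying y = 2.07 m: A R^(2/3) = 9.976 — close enough.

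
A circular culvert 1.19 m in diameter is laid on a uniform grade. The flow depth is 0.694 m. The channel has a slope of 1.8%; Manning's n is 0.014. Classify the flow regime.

For a circular section of diameter D = 1.19 m at depth y = 0.694 m, the central angle is θ = 2 arccos(1 − 2y/D) = 3.476 rad. Then A = (D²/8)(θ − sin θ) = 0.6734 m² and P = Dθ/2 = 2.068 m.
Hydraulic radius R = A/P = 0.6734/2.068 = 0.3256 m.
V = (1/n) R^(2/3) √S = (1/0.014) × 0.3256^(2/3) × √0.018 = 4.535 m/s. Hydraulic depth D_h = A/T = 0.6734/1.173 = 0.5739 m.
Froude number Fr = V/√(g·D_h) = 4.535/√(9.81×0.5739) = 1.91, which is greater than 1, so the flow is supercritical.

supercritical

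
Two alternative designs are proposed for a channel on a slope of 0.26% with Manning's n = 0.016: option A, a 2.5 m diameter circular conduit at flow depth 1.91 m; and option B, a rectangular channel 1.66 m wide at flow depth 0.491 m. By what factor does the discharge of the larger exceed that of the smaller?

8.98

Channel A: For a circular section of diameter D = 2.5 m at depth y = 1.91 m, the central angle is θ = 2 arccos(1 − 2y/D) = 4.254 rad. Then A = (D²/8)(θ − sin θ) = 4.024 m² and P = Dθ/2 = 5.318 m. Hydraulic radius R = A/P = 4.024/5.318 = 0.7568 m. Q_A = (1/0.016)·4.024·0.7568^(2/3)·√0.0026 = 10.65 m³/s.
Channel B: Flow area A = b·y = 1.66 × 0.491 = 0.8151 m². Wetted perimeter P = b + 2y = 1.66 + 2×0.491 = 2.642 m. Hydraulic radius R = A/P = 0.8151/2.642 = 0.3085 m. Q_B = (1/0.016)·0.8151·0.3085^(2/3)·√0.0026 = 1.186 m³/s.
The larger discharge is 10.65 m³/s and the smaller is 1.186 m³/s; the ratio is 8.98.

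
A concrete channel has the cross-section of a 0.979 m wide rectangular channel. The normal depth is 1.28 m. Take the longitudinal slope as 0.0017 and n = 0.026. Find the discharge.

Flow area A = b·y = 0.979 × 1.28 = 1.253 m². Wetted perimeter P = b + 2y = 0.979 + 2×1.28 = 3.539 m.
Hydraulic radius R = A/P = 1.253/3.539 = 0.3541 m.
Manning's equation: Q = (1/n) A R^(2/3) S^(1/2) = (1/0.026) × 1.253 × 0.3541^(2/3) × 0.0017^(1/2) = 0.995 m³/s.

Q = 0.995 m³/s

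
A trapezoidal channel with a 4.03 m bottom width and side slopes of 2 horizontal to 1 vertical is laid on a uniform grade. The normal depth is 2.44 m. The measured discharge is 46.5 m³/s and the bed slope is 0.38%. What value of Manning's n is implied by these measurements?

With bottom width b = 4.03 m and side slope z = 2: A = (b + zy)y = (4.03 + 2×2.44)×2.44 = 21.74 m²; P = b + 2y√(1+z²) = 4.03 + 2×2.44×2.236 = 14.94 m.
Hydraulic radius R = A/P = 21.74/14.94 = 1.455 m.
Rearranging Manning's equation: n = (1/Q) A R^(2/3) S^(1/2) = (1/46.5) × 21.74 × 1.455^(2/3) × √0.0038 = 0.037.

n = 0.037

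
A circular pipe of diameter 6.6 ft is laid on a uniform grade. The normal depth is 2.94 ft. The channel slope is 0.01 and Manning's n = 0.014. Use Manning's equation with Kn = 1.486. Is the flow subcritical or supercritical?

supercritical

For a circular section of diameter D = 6.6 ft at depth y = 2.94 ft, the central angle is θ = 2 arccos(1 − 2y/D) = 2.923 rad. Then A = (D²/8)(θ − sin θ) = 14.73 ft² and P = Dθ/2 = 9.646 ft.
Hydraulic radius R = A/P = 14.73/9.646 = 1.528 ft.
V = (1.486/n) R^(2/3) √S = (1.486/0.014) × 1.528^(2/3) × √0.01 = 14.08 ft/s. Hydraulic depth D_h = A/T = 14.73/6.561 = 2.246 ft.
Froude number Fr = V/√(g·D_h) = 14.08/√(32.2×2.246) = 1.66, which is greater than 1, so the flow is supercritical.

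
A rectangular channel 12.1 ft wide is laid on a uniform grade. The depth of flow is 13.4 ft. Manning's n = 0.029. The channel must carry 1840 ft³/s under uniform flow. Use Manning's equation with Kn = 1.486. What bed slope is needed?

S = 0.00731

Flow area A = b·y = 12.1 × 13.4 = 162.1 ft². Wetted perimeter P = b + 2y = 12.1 + 2×13.4 = 38.9 ft.
Hydraulic radius R = A/P = 162.1/38.9 = 4.168 ft.
From Manning's equation, S = [nQ / (1.486 A R^(2/3))]² = [0.029 × 1840 / (1.486 × 162.1 × 4.168^(2/3))]² = 0.00731.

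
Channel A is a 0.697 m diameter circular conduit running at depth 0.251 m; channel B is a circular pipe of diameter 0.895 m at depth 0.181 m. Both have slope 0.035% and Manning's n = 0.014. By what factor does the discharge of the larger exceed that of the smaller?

1.59

Channel A: For a circular section of diameter D = 0.697 m at depth y = 0.251 m, the central angle is θ = 2 arccos(1 − 2y/D) = 2.574 rad. Then A = (D²/8)(θ − sin θ) = 0.1237 m² and P = Dθ/2 = 0.8972 m. Hydraulic radius R = A/P = 0.1237/0.8972 = 0.1379 m. Q_A = (1/0.014)·0.1237·0.1379^(2/3)·√0.00035 = 0.04413 m³/s.
Channel B: For a circular section of diameter D = 0.895 m at depth y = 0.181 m, the central angle is θ = 2 arccos(1 − 2y/D) = 1.866 rad. Then A = (D²/8)(θ − sin θ) = 0.09101 m² and P = Dθ/2 = 0.8349 m. Hydraulic radius R = A/P = 0.09101/0.8349 = 0.109 m. Q_B = (1/0.014)·0.09101·0.109^(2/3)·√0.00035 = 0.02775 m³/s.
The larger discharge is 0.04413 m³/s and the smaller is 0.02775 m³/s; the ratio is 1.59.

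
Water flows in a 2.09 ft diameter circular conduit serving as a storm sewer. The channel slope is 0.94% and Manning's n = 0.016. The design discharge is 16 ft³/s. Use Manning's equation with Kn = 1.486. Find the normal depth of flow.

y_n = 1.41 ft

Manning's equation rearranged: A R^(2/3) = nQ / (1.486·√S) = 0.016 × 16 / (1.486 × √0.0094) = 1.777.
At y = 1.04 ft: A R^(2/3) = 1.104 — low.
At y = 1.8 ft: A R^(2/3) = 2.315 — high.
At y = 1.41 ft: A R^(2/3) = 1.773 — ≈ 1.777.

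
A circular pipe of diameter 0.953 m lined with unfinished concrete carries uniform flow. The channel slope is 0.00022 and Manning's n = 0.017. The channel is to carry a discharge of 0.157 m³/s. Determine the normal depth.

y_n = 0.563 m

Manning's equation rearranged: A R^(2/3) = nQ / (1·√S) = 0.017 × 0.157 / (√0.00022) = 0.1799.
At y = 0.649 m: A R^(2/3) = 0.2213 — high.
At y = 0.487 m: A R^(2/3) = 0.1422 — low.
At y = 0.563 m: A R^(2/3) = 0.1798 — ≈ 0.1799.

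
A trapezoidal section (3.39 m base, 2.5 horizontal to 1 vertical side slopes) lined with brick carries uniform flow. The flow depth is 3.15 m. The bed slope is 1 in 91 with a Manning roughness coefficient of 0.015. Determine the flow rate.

Q = 359 m³/s

With bottom width b = 3.39 m and side slope z = 2.5: A = (b + zy)y = (3.39 + 2.5×3.15)×3.15 = 35.48 m²; P = b + 2y√(1+z²) = 3.39 + 2×3.15×2.693 = 20.35 m.
Hydraulic radius R = A/P = 35.48/20.35 = 1.743 m.
Manning's equation: Q = (1/n) A R^(2/3) S^(1/2) = (1/0.015) × 35.48 × 1.743^(2/3) × 0.01099^(1/2) = 359 m³/s.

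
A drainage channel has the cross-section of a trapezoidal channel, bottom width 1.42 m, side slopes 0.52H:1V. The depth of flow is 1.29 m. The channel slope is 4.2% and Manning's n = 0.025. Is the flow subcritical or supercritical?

With bottom width b = 1.42 m and side slope z = 0.52: A = (b + zy)y = (1.42 + 0.52×1.29)×1.29 = 2.697 m²; P = b + 2y√(1+z²) = 1.42 + 2×1.29×1.127 = 4.328 m.
Hydraulic radius R = A/P = 2.697/4.328 = 0.6232 m.
V = (1/n) R^(2/3) √S = (1/0.025) × 0.6232^(2/3) × √0.042 = 5.981 m/s. Hydraulic depth D_h = A/T = 2.697/2.762 = 0.9767 m.
Froude number Fr = V/√(g·D_h) = 5.981/√(9.81×0.9767) = 1.93, which is greater than 1, so the flow is supercritical.

supercritical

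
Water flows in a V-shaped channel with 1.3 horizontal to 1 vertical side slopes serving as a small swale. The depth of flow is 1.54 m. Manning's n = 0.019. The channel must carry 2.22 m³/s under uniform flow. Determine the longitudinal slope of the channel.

S = 0.000362

For a triangular section with side slope z = 1.3: A = zy² = 1.3×1.54² = 3.083 m²; P = 2y√(1+z²) = 2×1.54×1.64 = 5.052 m.
Hydraulic radius R = A/P = 3.083/5.052 = 0.6103 m.
From Manning's equation, S = [nQ / (1 A R^(2/3))]² = [0.019 × 2.22 / (1 × 3.083 × 0.6103^(2/3))]² = 0.000362.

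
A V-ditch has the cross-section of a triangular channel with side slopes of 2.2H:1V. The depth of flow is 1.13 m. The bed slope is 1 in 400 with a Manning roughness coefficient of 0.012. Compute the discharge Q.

For a triangular section with side slope z = 2.2: A = zy² = 2.2×1.13² = 2.809 m²; P = 2y√(1+z²) = 2×1.13×2.417 = 5.462 m.
Hydraulic radius R = A/P = 2.809/5.462 = 0.5144 m.
Manning's equation: Q = (1/n) A R^(2/3) S^(1/2) = (1/0.012) × 2.809 × 0.5144^(2/3) × 0.0025^(1/2) = 7.51 m³/s.

Q = 7.51 m³/s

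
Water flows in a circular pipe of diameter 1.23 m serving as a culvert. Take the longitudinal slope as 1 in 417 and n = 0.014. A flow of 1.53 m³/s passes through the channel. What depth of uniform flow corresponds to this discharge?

Manning's equation rearranged: A R^(2/3) = nQ / (1·√S) = 0.014 × 1.53 / (√0.002398) = 0.4374.
Trying y = 0.593 m: A R^(2/3) = 0.2543 — short.
Trying y = 0.953 m: A R^(2/3) = 0.512 — over.
Trying y = 0.838 m: A R^(2/3) = 0.4372 — close enough.

y_n = 0.838 m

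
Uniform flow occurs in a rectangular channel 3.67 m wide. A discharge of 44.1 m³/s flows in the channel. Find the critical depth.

For a rectangular channel, critical depth y_c = (q²/g)^(1/3) where q = Q/b = 44.1/3.67 = 12.02 m²/s.
So y_c = (12.02²/9.81)^(1/3) = 2.45 m.

y_c = 2.45 m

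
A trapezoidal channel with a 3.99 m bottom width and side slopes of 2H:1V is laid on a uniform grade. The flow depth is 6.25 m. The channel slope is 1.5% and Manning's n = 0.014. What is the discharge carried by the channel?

Q = 1970 m³/s

With bottom width b = 3.99 m and side slope z = 2: A = (b + zy)y = (3.99 + 2×6.25)×6.25 = 103.1 m²; P = b + 2y√(1+z²) = 3.99 + 2×6.25×2.236 = 31.94 m.
Hydraulic radius R = A/P = 103.1/31.94 = 3.227 m.
Manning's equation: Q = (1/n) A R^(2/3) S^(1/2) = (1/0.014) × 103.1 × 3.227^(2/3) × 0.015^(1/2) = 1970 m³/s.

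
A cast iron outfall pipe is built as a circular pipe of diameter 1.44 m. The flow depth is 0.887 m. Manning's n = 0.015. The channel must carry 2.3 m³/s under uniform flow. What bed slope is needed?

S = 0.00359

For a circular section of diameter D = 1.44 m at depth y = 0.887 m, the central angle is θ = 2 arccos(1 − 2y/D) = 3.61 rad. Then A = (D²/8)(θ − sin θ) = 1.053 m² and P = Dθ/2 = 2.599 m.
Hydraulic radius R = A/P = 1.053/2.599 = 0.405 m.
From Manning's equation, S = [nQ / (1 A R^(2/3))]² = [0.015 × 2.3 / (1 × 1.053 × 0.405^(2/3))]² = 0.00359.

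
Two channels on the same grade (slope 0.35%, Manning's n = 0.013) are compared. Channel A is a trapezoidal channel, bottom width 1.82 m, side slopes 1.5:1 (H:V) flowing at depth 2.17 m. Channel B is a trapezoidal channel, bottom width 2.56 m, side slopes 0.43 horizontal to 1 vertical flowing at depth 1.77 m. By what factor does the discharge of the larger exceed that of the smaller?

Channel A: With bottom width b = 1.82 m and side slope z = 1.5: A = (b + zy)y = (1.82 + 1.5×2.17)×2.17 = 11.01 m²; P = b + 2y√(1+z²) = 1.82 + 2×2.17×1.803 = 9.644 m. Hydraulic radius R = A/P = 11.01/9.644 = 1.142 m. Q_A = (1/0.013)·11.01·1.142^(2/3)·√0.0035 = 54.75 m³/s.
Channel B: With bottom width b = 2.56 m and side slope z = 0.43: A = (b + zy)y = (2.56 + 0.43×1.77)×1.77 = 5.878 m²; P = b + 2y√(1+z²) = 2.56 + 2×1.77×1.089 = 6.413 m. Hydraulic radius R = A/P = 5.878/6.413 = 0.9166 m. Q_B = (1/0.013)·5.878·0.9166^(2/3)·√0.0035 = 25.24 m³/s.
The larger discharge is 54.75 m³/s and the smaller is 25.24 m³/s; the ratio is 2.17.

2.17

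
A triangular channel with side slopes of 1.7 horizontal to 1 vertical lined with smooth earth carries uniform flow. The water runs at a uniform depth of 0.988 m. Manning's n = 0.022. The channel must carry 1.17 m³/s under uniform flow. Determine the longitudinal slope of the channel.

S = 0.000751

For a triangular section with side slope z = 1.7: A = zy² = 1.7×0.988² = 1.659 m²; P = 2y√(1+z²) = 2×0.988×1.972 = 3.897 m.
Hydraulic radius R = A/P = 1.659/3.897 = 0.4258 m.
From Manning's equation, S = [nQ / (1 A R^(2/3))]² = [0.022 × 1.17 / (1 × 1.659 × 0.4258^(2/3))]² = 0.000751.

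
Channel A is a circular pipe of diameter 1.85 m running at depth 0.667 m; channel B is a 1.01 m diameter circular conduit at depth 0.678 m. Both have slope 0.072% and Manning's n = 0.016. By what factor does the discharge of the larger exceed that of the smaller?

Channel A: For a circular section of diameter D = 1.85 m at depth y = 0.667 m, the central angle is θ = 2 arccos(1 − 2y/D) = 2.576 rad. Then A = (D²/8)(θ − sin θ) = 0.873 m² and P = Dθ/2 = 2.383 m. Hydraulic radius R = A/P = 0.873/2.383 = 0.3663 m. Q_A = (1/0.016)·0.873·0.3663^(2/3)·√0.00072 = 0.7495 m³/s.
Channel B: For a circular section of diameter D = 1.01 m at depth y = 0.678 m, the central angle is θ = 2 arccos(1 − 2y/D) = 3.841 rad. Then A = (D²/8)(θ − sin θ) = 0.5718 m² and P = Dθ/2 = 1.94 m. Hydraulic radius R = A/P = 0.5718/1.94 = 0.2948 m. Q_B = (1/0.016)·0.5718·0.2948^(2/3)·√0.00072 = 0.4248 m³/s.
The larger discharge is 0.7495 m³/s and the smaller is 0.4248 m³/s; the ratio is 1.76.

1.76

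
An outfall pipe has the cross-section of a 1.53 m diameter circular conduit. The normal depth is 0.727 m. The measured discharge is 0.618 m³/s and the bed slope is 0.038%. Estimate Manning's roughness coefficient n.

n = 0.014

For a circular section of diameter D = 1.53 m at depth y = 0.727 m, the central angle is θ = 2 arccos(1 − 2y/D) = 3.042 rad. Then A = (D²/8)(θ − sin θ) = 0.8612 m² and P = Dθ/2 = 2.327 m.
Hydraulic radius R = A/P = 0.8612/2.327 = 0.37 m.
Rearranging Manning's equation: n = (1/Q) A R^(2/3) S^(1/2) = (1/0.618) × 0.8612 × 0.37^(2/3) × √0.00038 = 0.014.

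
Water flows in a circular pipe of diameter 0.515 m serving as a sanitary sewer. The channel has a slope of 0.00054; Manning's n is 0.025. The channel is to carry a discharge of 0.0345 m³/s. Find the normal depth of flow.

y_n = 0.317 m

Manning's equation rearranged: A R^(2/3) = nQ / (1·√S) = 0.025 × 0.0345 / (√0.00054) = 0.03712.
At y = 0.406 m: A R^(2/3) = 0.05116 — over.
At y = 0.235 m: A R^(2/3) = 0.02267 — short.
At y = 0.317 m: A R^(2/3) = 0.03709 — matches.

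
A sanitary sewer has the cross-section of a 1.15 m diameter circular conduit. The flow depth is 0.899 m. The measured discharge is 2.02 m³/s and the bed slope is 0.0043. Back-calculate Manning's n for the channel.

n = 0.014

For a circular section of diameter D = 1.15 m at depth y = 0.899 m, the central angle is θ = 2 arccos(1 − 2y/D) = 4.339 rad. Then A = (D²/8)(θ − sin θ) = 0.8712 m² and P = Dθ/2 = 2.495 m.
Hydraulic radius R = A/P = 0.8712/2.495 = 0.3492 m.
Rearranging Manning's equation: n = (1/Q) A R^(2/3) S^(1/2) = (1/2.02) × 0.8712 × 0.3492^(2/3) × √0.0043 = 0.014.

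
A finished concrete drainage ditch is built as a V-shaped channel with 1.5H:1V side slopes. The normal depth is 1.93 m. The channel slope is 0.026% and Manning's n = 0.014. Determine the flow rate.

For a triangular section with side slope z = 1.5: A = zy² = 1.5×1.93² = 5.587 m²; P = 2y√(1+z²) = 2×1.93×1.803 = 6.959 m.
Hydraulic radius R = A/P = 5.587/6.959 = 0.8029 m.
Manning's equation: Q = (1/n) A R^(2/3) S^(1/2) = (1/0.014) × 5.587 × 0.8029^(2/3) × 0.00026^(1/2) = 5.56 m³/s.

Q = 5.56 m³/s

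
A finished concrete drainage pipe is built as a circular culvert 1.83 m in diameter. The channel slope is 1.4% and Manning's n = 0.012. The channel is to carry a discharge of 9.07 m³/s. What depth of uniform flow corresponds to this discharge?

Manning's equation rearranged: A R^(2/3) = nQ / (1·√S) = 0.012 × 9.07 / (√0.014) = 0.9199.
Try y = 1.1 m: A R^(2/3) = 1.052 — too large.
Try y = 0.89 m: A R^(2/3) = 0.7448 — too small.
Try y = 1.01 m: A R^(2/3) = 0.9198 — matches.

y_n = 1.01 m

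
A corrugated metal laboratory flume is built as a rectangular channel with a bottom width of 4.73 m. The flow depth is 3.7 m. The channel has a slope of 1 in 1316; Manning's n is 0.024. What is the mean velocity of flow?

Flow area A = b·y = 4.73 × 3.7 = 17.5 m². Wetted perimeter P = b + 2y = 4.73 + 2×3.7 = 12.13 m.
Hydraulic radius R = A/P = 17.5/12.13 = 1.443 m.
From Manning's equation, V = (1/n) R^(2/3) S^(1/2) = (1/0.024) × 1.443^(2/3) × 0.0007599^(1/2) = 1.47 m/s.

V = 1.47 m/s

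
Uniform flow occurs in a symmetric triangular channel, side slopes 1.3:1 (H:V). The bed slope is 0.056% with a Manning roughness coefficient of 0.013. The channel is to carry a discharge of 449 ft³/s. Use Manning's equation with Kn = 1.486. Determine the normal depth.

Manning's equation rearranged: A R^(2/3) = nQ / (1.486·√S) = 0.013 × 449 / (1.486 × √0.00056) = 166.
Try y = 5.72 ft: A R^(2/3) = 73.4 — low.
Try y = 9.59 ft: A R^(2/3) = 291.2 — high.
Try y = 7.77 ft: A R^(2/3) = 166.1 — matches.

y_n = 7.77 ft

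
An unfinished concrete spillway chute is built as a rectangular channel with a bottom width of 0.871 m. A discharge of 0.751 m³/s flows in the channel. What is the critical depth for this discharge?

For a rectangular channel, critical depth y_c = (q²/g)^(1/3) where q = Q/b = 0.751/0.871 = 0.8622 m²/s.
So y_c = (0.8622²/9.81)^(1/3) = 0.423 m.

y_c = 0.423 m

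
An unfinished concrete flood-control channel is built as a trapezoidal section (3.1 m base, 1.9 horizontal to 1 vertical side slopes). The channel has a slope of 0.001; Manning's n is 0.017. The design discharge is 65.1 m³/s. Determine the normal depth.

y_n = 2.93 m

Manning's equation rearranged: A R^(2/3) = nQ / (1·√S) = 0.017 × 65.1 / (√0.001) = 35.
At y = 2.61 m: A R^(2/3) = 27.19 — too small.
At y = 3.44 m: A R^(2/3) = 50.04 — too large.
At y = 2.93 m: A R^(2/3) = 35.02 — matches.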